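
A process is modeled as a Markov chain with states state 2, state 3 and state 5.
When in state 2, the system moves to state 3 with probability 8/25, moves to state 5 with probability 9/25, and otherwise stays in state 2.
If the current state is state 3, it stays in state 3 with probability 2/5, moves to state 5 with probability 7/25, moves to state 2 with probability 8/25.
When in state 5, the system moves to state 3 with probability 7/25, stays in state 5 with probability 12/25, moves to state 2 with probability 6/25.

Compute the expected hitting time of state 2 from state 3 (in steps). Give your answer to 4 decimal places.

Let t(s) be the expected number of steps to first reach state 2 from state s, with t(state 2) = 0. Conditioning on the first step:
t(state 3) = 1 + 0.4·t(state 3) + 0.28·t(state 5)
t(state 5) = 1 + 0.28·t(state 3) + 0.48·t(state 5)
Solving: t(state 3) = 3.4247, t(state 5) = 3.7671.
Expected steps from state 3 to state 2: 3.4247.

3.4247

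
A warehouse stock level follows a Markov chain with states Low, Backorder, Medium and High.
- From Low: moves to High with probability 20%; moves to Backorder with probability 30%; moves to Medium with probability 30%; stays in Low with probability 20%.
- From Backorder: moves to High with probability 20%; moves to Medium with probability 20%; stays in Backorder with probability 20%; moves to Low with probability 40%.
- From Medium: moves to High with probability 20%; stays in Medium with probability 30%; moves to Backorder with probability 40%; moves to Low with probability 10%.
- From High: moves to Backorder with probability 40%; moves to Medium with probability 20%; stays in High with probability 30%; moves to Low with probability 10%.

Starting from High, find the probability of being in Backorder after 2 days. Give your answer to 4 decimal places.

Propagate the distribution vector 2 days from High.
After 0 days: (0.0000, 0.0000, 0.0000, 1.0000)
After 1 day: (0.1000, 0.4000, 0.2000, 0.3000)
After 2 days: (0.2300, 0.3100, 0.2300, 0.2300)
P(in Backorder after 2 days) = 0.3100

0.3100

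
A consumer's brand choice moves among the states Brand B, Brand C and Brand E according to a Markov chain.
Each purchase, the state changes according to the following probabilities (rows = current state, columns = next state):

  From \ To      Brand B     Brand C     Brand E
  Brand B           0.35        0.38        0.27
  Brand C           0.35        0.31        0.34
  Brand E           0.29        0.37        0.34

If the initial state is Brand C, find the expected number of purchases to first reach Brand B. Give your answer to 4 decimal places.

3.0340

Let t(s) be the expected number of purchases to first reach Brand B from state s, with t(Brand B) = 0. Conditioning on the first purchase:
t(Brand C) = 1 + 0.31·t(Brand C) + 0.34·t(Brand E)
t(Brand E) = 1 + 0.37·t(Brand C) + 0.34·t(Brand E)
Solving: t(Brand C) = 3.0340, t(Brand E) = 3.2160.
Expected purchases from Brand C to Brand B: 3.0340.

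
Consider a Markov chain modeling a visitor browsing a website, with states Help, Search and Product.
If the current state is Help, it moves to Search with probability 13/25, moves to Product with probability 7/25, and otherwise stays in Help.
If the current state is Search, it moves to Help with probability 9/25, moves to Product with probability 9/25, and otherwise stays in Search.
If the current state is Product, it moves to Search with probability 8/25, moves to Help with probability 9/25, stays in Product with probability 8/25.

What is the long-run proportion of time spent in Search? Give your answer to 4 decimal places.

Let the stationary distribution be π with π = πP and π_1 + π_2 + π_3 = 1.
π_1 = 0.2·π_1 + 0.36·π_2 + 0.36·π_3
π_2 = 0.52·π_1 + 0.28·π_2 + 0.32·π_3
Solving with the normalization constraint gives π = (0.3103, 0.3674, 0.3223).
So the stationary probability of Search is 0.3674.

0.3674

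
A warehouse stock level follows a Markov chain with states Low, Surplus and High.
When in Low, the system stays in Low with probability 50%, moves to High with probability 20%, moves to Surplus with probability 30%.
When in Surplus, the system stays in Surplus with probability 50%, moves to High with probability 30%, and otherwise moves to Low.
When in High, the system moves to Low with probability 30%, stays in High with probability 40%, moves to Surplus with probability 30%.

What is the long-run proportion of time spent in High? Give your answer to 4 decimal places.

0.2969

Let the stationary distribution be π with π = πP and π_1 + π_2 + π_3 = 1.
π_1 = 0.5·π_1 + 0.2·π_2 + 0.3·π_3
π_2 = 0.3·π_1 + 0.5·π_2 + 0.3·π_3
Solving with the normalization constraint gives π = (0.3281, 0.3750, 0.2969).
So the stationary probability of High is 0.2969.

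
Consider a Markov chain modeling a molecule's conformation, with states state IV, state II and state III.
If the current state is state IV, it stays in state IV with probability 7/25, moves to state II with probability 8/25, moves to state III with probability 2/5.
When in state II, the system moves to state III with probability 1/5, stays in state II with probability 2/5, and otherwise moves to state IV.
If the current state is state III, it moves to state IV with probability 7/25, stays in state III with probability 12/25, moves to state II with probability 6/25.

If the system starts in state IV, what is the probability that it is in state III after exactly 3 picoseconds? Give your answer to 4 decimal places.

Propagate the distribution vector 3 picoseconds from state IV.
After 0 picoseconds: (1.0000, 0.0000, 0.0000)
After 1 picosecond: (0.2800, 0.3200, 0.4000)
After 2 picoseconds: (0.3184, 0.3136, 0.3680)
After 3 picoseconds: (0.3176, 0.3156, 0.3667)
P(in state III after 3 picoseconds) = 0.3667

0.3667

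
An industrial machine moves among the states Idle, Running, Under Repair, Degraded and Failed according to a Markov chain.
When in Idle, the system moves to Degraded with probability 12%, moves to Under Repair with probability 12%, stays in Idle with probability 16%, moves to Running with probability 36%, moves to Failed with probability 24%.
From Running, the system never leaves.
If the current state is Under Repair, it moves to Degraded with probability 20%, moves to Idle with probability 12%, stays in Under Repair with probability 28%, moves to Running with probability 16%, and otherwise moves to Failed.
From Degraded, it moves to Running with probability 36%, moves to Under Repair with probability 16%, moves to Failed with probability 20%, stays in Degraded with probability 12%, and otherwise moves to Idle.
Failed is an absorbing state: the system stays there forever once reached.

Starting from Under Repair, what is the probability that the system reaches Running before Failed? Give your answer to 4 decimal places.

Let h(s) be the probability of absorption at Running starting from transient state s. Then h(Running) = 1 and h(Failed) = 0. By first-step analysis:
h(Idle) = 0.16·h(Idle) + 0.36·1 + 0.12·h(Under Repair) + 0.12·h(Degraded) + 0.24·0
h(Under Repair) = 0.12·h(Idle) + 0.16·1 + 0.28·h(Under Repair) + 0.2·h(Degraded) + 0.24·0
h(Degraded) = 0.16·h(Idle) + 0.36·1 + 0.16·h(Under Repair) + 0.12·h(Degraded) + 0.2·0
Solving: h(Idle) = 0.5845, h(Under Repair) = 0.4874, h(Degraded) = 0.6040.
Starting from Under Repair, the probability is 0.4874.

0.4874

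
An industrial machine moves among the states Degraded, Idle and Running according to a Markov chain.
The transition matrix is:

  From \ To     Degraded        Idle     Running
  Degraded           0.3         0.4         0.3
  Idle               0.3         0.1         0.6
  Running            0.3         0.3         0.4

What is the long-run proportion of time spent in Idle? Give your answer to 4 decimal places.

Let the stationary distribution be π with π = πP and π_1 + π_2 + π_3 = 1.
π_1 = 0.3·π_1 + 0.3·π_2 + 0.3·π_3
π_2 = 0.4·π_1 + 0.1·π_2 + 0.3·π_3
Solving with the normalization constraint gives π = (0.3000, 0.2750, 0.4250).
So the stationary probability of Idle is 0.2750.

0.2750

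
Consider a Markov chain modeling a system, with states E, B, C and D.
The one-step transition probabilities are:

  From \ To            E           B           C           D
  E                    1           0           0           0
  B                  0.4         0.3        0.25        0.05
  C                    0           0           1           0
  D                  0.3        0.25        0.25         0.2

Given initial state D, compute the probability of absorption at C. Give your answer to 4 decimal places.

0.4338

Let h(s) be the probability of absorption at C starting from transient state s. Then h(C) = 1 and h(E) = 0. By first-step analysis:
h(B) = 0.4·0 + 0.3·h(B) + 0.25·1 + 0.05·h(D)
h(D) = 0.3·0 + 0.25·h(B) + 0.25·1 + 0.2·h(D)
Solving: h(B) = 0.3881, h(D) = 0.4338.
Starting from D, the probability is 0.4338.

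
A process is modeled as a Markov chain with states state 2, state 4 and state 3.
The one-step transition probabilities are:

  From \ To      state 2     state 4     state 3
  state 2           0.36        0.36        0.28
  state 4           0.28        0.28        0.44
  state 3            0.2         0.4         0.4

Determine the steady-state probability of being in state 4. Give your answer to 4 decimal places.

Let the stationary distribution be π with π = πP and π_1 + π_2 + π_3 = 1.
π_1 = 0.36·π_1 + 0.28·π_2 + 0.2·π_3
π_2 = 0.36·π_1 + 0.28·π_2 + 0.4·π_3
Solving with the normalization constraint gives π = (0.2712, 0.3475, 0.3814).
So the stationary probability of state 4 is 0.3475.

0.3475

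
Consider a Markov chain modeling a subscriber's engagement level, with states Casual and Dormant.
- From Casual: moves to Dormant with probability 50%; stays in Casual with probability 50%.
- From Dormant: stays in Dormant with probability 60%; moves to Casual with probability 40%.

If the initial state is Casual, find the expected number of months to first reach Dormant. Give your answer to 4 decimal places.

Let t(s) be the expected number of months to first reach Dormant from state s, with t(Dormant) = 0. Conditioning on the first month:
t(Casual) = 1 + 0.5·t(Casual)
Solving: t(Casual) = 2.0000.
Expected months from Casual to Dormant: 2.0000.

2.0000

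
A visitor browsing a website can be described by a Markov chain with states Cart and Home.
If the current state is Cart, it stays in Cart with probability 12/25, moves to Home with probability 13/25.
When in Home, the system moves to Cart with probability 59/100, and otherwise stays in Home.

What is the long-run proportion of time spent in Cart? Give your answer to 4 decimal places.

Let the stationary distribution be π with π = πP and π_1 + π_2 = 1.
π_1 = 0.48·π_1 + 0.59·π_2
Solving with the normalization constraint gives π = (0.5315, 0.4685).
So the stationary probability of Cart is 0.5315.

0.5315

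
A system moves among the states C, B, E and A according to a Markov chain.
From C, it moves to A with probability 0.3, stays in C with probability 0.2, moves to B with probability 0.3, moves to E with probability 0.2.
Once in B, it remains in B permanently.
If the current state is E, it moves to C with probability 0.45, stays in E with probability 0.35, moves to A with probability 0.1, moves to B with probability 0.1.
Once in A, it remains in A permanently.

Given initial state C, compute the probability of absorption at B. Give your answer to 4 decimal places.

Let h(s) be the probability of absorption at B starting from transient state s. Then h(B) = 1 and h(A) = 0. By first-step analysis:
h(C) = 0.2·h(C) + 0.3·1 + 0.2·h(E) + 0.3·0
h(E) = 0.45·h(C) + 0.1·1 + 0.35·h(E) + 0.1·0
Solving: h(C) = 0.5000, h(E) = 0.5000.
Starting from C, the probability is 0.5000.

0.5000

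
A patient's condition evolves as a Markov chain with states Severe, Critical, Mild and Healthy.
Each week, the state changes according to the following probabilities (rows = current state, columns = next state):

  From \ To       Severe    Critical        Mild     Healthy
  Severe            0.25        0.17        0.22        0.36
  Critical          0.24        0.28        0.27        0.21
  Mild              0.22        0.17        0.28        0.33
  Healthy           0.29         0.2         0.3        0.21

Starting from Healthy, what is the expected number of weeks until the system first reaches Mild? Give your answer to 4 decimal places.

Let t(s) be the expected number of weeks to first reach Mild from state s, with t(Mild) = 0. Conditioning on the first week:
t(Severe) = 1 + 0.25·t(Severe) + 0.17·t(Critical) + 0.36·t(Healthy)
t(Critical) = 1 + 0.24·t(Severe) + 0.28·t(Critical) + 0.21·t(Healthy)
t(Healthy) = 1 + 0.29·t(Severe) + 0.2·t(Critical) + 0.21·t(Healthy)
Solving: t(Severe) = 3.9528, t(Critical) = 3.7779, t(Healthy) = 3.6733.
Expected weeks from Healthy to Mild: 3.6733.

3.6733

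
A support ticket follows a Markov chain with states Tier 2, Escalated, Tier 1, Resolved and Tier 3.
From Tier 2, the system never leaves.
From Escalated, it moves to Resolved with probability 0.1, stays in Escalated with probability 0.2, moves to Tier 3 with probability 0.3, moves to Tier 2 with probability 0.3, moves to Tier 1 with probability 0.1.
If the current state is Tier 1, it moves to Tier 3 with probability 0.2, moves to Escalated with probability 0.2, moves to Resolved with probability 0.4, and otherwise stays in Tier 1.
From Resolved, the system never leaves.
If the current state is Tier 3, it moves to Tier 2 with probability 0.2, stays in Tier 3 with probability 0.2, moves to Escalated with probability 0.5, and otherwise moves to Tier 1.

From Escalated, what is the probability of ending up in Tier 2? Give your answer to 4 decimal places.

Let h(s) be the probability of absorption at Tier 2 starting from transient state s. Then h(Tier 2) = 1 and h(Resolved) = 0. By first-step analysis:
h(Escalated) = 0.3·1 + 0.2·h(Escalated) + 0.1·h(Tier 1) + 0.1·0 + 0.3·h(Tier 3)
h(Tier 1) = 0.2·h(Escalated) + 0.2·h(Tier 1) + 0.4·0 + 0.2·h(Tier 3)
h(Tier 3) = 0.2·1 + 0.5·h(Escalated) + 0.1·h(Tier 1) + 0.2·h(Tier 3)
Solving: h(Escalated) = 0.6919, h(Tier 1) = 0.3547, h(Tier 3) = 0.7267.
Starting from Escalated, the probability is 0.6919.

0.6919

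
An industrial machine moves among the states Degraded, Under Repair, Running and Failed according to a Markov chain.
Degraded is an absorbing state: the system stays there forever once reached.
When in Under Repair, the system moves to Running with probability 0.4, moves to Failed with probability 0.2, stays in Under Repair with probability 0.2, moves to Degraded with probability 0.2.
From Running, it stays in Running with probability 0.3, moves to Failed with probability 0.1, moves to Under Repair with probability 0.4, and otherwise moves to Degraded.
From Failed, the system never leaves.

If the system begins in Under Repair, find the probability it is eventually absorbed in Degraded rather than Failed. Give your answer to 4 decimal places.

Let h(s) be the probability of absorption at Degraded starting from transient state s. Then h(Degraded) = 1 and h(Failed) = 0. By first-step analysis:
h(Under Repair) = 0.2·1 + 0.2·h(Under Repair) + 0.4·h(Running) + 0.2·0
h(Running) = 0.2·1 + 0.4·h(Under Repair) + 0.3·h(Running) + 0.1·0
Solving: h(Under Repair) = 0.5500, h(Running) = 0.6000.
Starting from Under Repair, the probability is 0.5500.

0.5500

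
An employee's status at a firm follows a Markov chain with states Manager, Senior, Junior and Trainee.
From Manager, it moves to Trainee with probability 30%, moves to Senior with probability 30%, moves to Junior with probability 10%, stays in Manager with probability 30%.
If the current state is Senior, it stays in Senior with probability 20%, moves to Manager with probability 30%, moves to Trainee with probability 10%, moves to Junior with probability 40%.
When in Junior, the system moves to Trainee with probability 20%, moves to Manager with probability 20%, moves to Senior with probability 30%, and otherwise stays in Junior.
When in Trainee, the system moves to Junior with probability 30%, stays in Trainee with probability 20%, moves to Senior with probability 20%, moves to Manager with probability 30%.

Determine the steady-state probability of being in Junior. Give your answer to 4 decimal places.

0.2709

Let the stationary distribution be π with π = πP and π_1 + π_2 + π_3 + π_4 = 1.
π_1 = 0.3·π_1 + 0.3·π_2 + 0.2·π_3 + 0.3·π_4
π_2 = 0.3·π_1 + 0.2·π_2 + 0.3·π_3 + 0.2·π_4
π_3 = 0.1·π_1 + 0.4·π_2 + 0.3·π_3 + 0.3·π_4
Solving with the normalization constraint gives π = (0.2729, 0.2544, 0.2709, 0.2019).
So the stationary probability of Junior is 0.2709.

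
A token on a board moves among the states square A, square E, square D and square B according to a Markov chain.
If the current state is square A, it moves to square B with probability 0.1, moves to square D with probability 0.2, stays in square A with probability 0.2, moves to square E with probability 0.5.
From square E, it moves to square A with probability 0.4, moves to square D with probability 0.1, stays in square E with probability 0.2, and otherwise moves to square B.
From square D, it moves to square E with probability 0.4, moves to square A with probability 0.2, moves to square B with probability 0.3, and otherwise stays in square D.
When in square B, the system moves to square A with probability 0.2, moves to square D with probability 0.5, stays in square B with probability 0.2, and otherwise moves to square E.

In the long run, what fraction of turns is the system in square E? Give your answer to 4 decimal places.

0.2986

Let the stationary distribution be π with π = πP and π_1 + π_2 + π_3 + π_4 = 1.
π_1 = 0.2·π_1 + 0.4·π_2 + 0.2·π_3 + 0.2·π_4
π_2 = 0.5·π_1 + 0.2·π_2 + 0.4·π_3 + 0.1·π_4
π_3 = 0.2·π_1 + 0.1·π_2 + 0.1·π_3 + 0.5·π_4
Solving with the normalization constraint gives π = (0.2597, 0.2986, 0.2162, 0.2255).
So the stationary probability of square E is 0.2986.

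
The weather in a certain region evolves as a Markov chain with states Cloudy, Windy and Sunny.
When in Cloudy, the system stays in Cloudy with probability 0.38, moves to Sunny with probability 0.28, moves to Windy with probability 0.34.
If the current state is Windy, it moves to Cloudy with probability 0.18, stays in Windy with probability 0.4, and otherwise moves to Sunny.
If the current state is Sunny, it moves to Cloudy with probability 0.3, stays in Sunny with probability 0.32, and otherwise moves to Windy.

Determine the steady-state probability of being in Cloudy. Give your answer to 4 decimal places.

0.2770

Let the stationary distribution be π with π = πP and π_1 + π_2 + π_3 = 1.
π_1 = 0.38·π_1 + 0.18·π_2 + 0.3·π_3
π_2 = 0.34·π_1 + 0.4·π_2 + 0.38·π_3
Solving with the normalization constraint gives π = (0.2770, 0.3764, 0.3466).
So the stationary probability of Cloudy is 0.2770.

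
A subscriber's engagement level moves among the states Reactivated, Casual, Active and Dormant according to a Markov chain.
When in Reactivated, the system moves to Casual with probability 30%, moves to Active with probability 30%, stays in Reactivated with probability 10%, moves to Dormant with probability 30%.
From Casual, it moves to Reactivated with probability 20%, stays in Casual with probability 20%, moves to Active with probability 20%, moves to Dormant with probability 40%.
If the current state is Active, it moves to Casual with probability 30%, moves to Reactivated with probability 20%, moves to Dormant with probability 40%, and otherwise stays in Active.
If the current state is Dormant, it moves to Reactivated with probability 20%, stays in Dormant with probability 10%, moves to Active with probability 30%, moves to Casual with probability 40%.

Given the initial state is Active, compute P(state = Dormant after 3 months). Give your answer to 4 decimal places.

0.3040

Propagate the distribution vector 3 months from Active.
After 0 months: (0.0000, 0.0000, 1.0000, 0.0000)
After 1 month: (0.2000, 0.3000, 0.1000, 0.4000)
After 2 months: (0.1800, 0.3100, 0.2500, 0.2600)
After 3 months: (0.1820, 0.2950, 0.2190, 0.3040)
P(in Dormant after 3 months) = 0.3040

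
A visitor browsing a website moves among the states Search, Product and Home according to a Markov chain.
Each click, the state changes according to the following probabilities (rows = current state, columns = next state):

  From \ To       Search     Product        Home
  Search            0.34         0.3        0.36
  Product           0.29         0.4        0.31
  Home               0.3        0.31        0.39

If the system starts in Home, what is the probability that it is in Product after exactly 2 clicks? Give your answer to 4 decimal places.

Sum over the intermediate state after 1 click:
P = P(Home→Search)·P(Search→Product) + P(Home→Product)·P(Product→Product) + P(Home→Home)·P(Home→Product)
  = 0.3×0.3 + 0.31×0.4 + 0.39×0.31
  = 0.0900 + 0.1240 + 0.1209 = 0.3349

0.3349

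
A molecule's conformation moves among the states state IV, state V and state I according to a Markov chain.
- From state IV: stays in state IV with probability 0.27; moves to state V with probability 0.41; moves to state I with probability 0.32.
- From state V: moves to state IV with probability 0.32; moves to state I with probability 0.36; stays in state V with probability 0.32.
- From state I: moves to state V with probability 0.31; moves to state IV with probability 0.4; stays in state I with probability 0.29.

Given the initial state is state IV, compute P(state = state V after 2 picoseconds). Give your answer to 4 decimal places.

0.3411

Sum over the intermediate state after 1 picosecond:
P = P(state IV→state IV)·P(state IV→state V) + P(state IV→state V)·P(state V→state V) + P(state IV→state I)·P(state I→state V)
  = 0.27×0.41 + 0.41×0.32 + 0.32×0.31
  = 0.1107 + 0.1312 + 0.0992 = 0.3411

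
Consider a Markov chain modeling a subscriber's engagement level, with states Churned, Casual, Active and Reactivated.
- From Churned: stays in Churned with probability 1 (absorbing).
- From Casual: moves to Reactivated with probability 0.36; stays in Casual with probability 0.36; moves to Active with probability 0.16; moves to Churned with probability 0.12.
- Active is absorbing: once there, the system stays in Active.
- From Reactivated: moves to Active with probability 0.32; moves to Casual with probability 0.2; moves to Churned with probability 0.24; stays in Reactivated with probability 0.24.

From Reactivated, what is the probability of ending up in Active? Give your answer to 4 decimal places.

0.5714

Let h(s) be the probability of absorption at Active starting from transient state s. Then h(Active) = 1 and h(Churned) = 0. By first-step analysis:
h(Casual) = 0.12·0 + 0.36·h(Casual) + 0.16·1 + 0.36·h(Reactivated)
h(Reactivated) = 0.24·0 + 0.2·h(Casual) + 0.32·1 + 0.24·h(Reactivated)
Solving: h(Casual) = 0.5714, h(Reactivated) = 0.5714.
Starting from Reactivated, the probability is 0.5714.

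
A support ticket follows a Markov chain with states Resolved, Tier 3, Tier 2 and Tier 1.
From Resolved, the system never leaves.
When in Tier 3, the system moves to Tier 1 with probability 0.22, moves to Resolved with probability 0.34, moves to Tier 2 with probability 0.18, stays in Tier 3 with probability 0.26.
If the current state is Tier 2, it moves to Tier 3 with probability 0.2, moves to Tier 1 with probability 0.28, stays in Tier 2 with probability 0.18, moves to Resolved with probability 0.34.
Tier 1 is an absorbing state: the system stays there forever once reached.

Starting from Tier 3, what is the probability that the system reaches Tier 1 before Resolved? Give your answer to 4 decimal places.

Let h(s) be the probability of absorption at Tier 1 starting from transient state s. Then h(Tier 1) = 1 and h(Resolved) = 0. By first-step analysis:
h(Tier 3) = 0.34·0 + 0.26·h(Tier 3) + 0.18·h(Tier 2) + 0.22·1
h(Tier 2) = 0.34·0 + 0.2·h(Tier 3) + 0.18·h(Tier 2) + 0.28·1
Solving: h(Tier 3) = 0.4043, h(Tier 2) = 0.4401.
Starting from Tier 3, the probability is 0.4043.

0.4043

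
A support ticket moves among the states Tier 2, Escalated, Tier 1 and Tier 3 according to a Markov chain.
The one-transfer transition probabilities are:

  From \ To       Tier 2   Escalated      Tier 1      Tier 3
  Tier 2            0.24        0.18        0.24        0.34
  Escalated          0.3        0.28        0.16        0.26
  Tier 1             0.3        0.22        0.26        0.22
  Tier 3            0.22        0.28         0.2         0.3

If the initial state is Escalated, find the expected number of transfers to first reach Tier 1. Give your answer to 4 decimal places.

Let t(s) be the expected number of transfers to first reach Tier 1 from state s, with t(Tier 1) = 0. Conditioning on the first transfer:
t(Tier 2) = 1 + 0.24·t(Tier 2) + 0.18·t(Escalated) + 0.34·t(Tier 3)
t(Escalated) = 1 + 0.3·t(Tier 2) + 0.28·t(Escalated) + 0.26·t(Tier 3)
t(Tier 3) = 1 + 0.22·t(Tier 2) + 0.28·t(Escalated) + 0.3·t(Tier 3)
Solving: t(Tier 2) = 4.7870, t(Escalated) = 5.1927, t(Tier 3) = 5.0101.
Expected transfers from Escalated to Tier 1: 5.1927.

5.1927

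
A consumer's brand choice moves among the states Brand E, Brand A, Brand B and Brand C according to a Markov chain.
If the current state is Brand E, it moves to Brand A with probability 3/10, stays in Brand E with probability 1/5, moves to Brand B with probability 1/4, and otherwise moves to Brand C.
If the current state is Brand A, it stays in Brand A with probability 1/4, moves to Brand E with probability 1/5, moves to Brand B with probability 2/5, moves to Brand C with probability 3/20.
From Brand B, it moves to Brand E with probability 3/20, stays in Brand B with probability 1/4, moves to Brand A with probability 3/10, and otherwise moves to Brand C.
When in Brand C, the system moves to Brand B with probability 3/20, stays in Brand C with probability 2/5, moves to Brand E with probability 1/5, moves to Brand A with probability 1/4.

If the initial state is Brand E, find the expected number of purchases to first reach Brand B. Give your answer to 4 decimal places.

Let t(s) be the expected number of purchases to first reach Brand B from state s, with t(Brand B) = 0. Conditioning on the first purchase:
t(Brand E) = 1 + 0.2·t(Brand E) + 0.3·t(Brand A) + 0.25·t(Brand C)
t(Brand A) = 1 + 0.2·t(Brand E) + 0.25·t(Brand A) + 0.15·t(Brand C)
t(Brand C) = 1 + 0.2·t(Brand E) + 0.25·t(Brand A) + 0.4·t(Brand C)
Solving: t(Brand E) = 3.7766, t(Brand A) = 3.1915, t(Brand C) = 4.2553.
Expected purchases from Brand E to Brand B: 3.7766.

3.7766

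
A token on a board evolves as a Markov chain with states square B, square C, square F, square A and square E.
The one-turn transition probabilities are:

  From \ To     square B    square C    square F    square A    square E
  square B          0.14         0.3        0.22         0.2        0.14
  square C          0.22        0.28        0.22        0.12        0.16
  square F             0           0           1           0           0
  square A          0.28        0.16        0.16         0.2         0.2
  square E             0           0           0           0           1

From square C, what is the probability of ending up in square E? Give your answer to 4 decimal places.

Let h(s) be the probability of absorption at square E starting from transient state s. Then h(square E) = 1 and h(square F) = 0. By first-step analysis:
h(square B) = 0.14·h(square B) + 0.3·h(square C) + 0.22·0 + 0.2·h(square A) + 0.14·1
h(square C) = 0.22·h(square B) + 0.28·h(square C) + 0.22·0 + 0.12·h(square A) + 0.16·1
h(square A) = 0.28·h(square B) + 0.16·h(square C) + 0.16·0 + 0.2·h(square A) + 0.2·1
Solving: h(square B) = 0.4272, h(square C) = 0.4338, h(square A) = 0.4863.
Starting from square C, the probability is 0.4338.

0.4338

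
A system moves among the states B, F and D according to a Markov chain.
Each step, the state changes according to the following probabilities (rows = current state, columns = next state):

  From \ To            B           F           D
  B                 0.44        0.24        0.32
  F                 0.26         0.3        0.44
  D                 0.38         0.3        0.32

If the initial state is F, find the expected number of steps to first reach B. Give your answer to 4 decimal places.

Let t(s) be the expected number of steps to first reach B from state s, with t(B) = 0. Conditioning on the first step:
t(F) = 1 + 0.3·t(F) + 0.44·t(D)
t(D) = 1 + 0.3·t(F) + 0.32·t(D)
Solving: t(F) = 3.2558, t(D) = 2.9070.
Expected steps from F to B: 3.2558.

3.2558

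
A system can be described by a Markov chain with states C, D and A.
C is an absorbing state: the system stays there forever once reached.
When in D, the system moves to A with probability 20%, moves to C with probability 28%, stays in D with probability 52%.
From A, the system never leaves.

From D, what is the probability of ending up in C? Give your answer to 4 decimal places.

0.5833

Let h(s) be the probability of absorption at C starting from transient state s. Then h(C) = 1 and h(A) = 0. By first-step analysis:
h(D) = 0.28·1 + 0.52·h(D) + 0.2·0
Solving: h(D) = 0.5833.
Starting from D, the probability is 0.5833.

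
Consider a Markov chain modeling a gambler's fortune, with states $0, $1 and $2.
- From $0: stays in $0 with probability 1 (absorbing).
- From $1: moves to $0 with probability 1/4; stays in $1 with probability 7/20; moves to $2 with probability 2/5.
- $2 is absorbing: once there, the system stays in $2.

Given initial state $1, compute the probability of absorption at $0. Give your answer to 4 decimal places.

Let h(s) be the probability of absorption at $0 starting from transient state s. Then h($0) = 1 and h($2) = 0. By first-step analysis:
h($1) = 0.25·1 + 0.35·h($1) + 0.4·0
Solving: h($1) = 0.3846.
Starting from $1, the probability is 0.3846.

0.3846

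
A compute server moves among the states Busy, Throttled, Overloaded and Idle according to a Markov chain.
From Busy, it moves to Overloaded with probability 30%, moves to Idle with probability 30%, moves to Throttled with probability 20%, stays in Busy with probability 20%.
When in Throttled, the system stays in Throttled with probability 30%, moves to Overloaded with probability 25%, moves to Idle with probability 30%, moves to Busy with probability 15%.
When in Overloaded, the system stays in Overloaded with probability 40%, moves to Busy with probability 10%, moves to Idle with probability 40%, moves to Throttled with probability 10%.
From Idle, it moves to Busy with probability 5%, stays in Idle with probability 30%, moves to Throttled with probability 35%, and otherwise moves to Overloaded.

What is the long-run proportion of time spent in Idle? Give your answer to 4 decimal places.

0.3320

Let the stationary distribution be π with π = πP and π_1 + π_2 + π_3 + π_4 = 1.
π_1 = 0.2·π_1 + 0.15·π_2 + 0.1·π_3 + 0.05·π_4
π_2 = 0.2·π_1 + 0.3·π_2 + 0.1·π_3 + 0.35·π_4
π_3 = 0.3·π_1 + 0.25·π_2 + 0.4·π_3 + 0.3·π_4
Solving with the normalization constraint gives π = (0.1061, 0.2420, 0.3199, 0.3320).
So the stationary probability of Idle is 0.3320.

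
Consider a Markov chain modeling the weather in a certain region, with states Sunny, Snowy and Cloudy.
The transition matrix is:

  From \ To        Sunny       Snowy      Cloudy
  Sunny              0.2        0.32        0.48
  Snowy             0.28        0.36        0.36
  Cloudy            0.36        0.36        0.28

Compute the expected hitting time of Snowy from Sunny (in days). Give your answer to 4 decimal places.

Let t(s) be the expected number of days to first reach Snowy from state s, with t(Snowy) = 0. Conditioning on the first day:
t(Sunny) = 1 + 0.2·t(Sunny) + 0.48·t(Cloudy)
t(Cloudy) = 1 + 0.36·t(Sunny) + 0.28·t(Cloudy)
Solving: t(Sunny) = 2.9762, t(Cloudy) = 2.8770.
Expected days from Sunny to Snowy: 2.9762.

2.9762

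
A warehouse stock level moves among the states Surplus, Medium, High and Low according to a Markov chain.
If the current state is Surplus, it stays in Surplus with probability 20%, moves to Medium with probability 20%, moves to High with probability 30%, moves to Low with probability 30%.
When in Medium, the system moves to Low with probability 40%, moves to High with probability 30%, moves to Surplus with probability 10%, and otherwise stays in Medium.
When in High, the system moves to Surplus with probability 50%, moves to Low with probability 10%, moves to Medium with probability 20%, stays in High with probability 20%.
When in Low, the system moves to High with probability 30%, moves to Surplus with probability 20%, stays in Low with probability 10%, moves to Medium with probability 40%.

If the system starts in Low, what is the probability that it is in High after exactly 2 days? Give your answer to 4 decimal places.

0.2700

Propagate the distribution vector 2 days from Low.
After 0 days: (0.0000, 0.0000, 0.0000, 1.0000)
After 1 day: (0.2000, 0.4000, 0.3000, 0.1000)
After 2 days: (0.2500, 0.2200, 0.2700, 0.2600)
P(in High after 2 days) = 0.2700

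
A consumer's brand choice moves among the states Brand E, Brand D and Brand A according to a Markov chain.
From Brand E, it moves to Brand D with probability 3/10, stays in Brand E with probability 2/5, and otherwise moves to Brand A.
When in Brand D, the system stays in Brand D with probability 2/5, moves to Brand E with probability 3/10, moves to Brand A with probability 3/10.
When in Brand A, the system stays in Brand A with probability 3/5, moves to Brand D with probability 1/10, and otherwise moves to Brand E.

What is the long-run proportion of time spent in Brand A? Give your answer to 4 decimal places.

0.4286

Let the stationary distribution be π with π = πP and π_1 + π_2 + π_3 = 1.
π_1 = 0.4·π_1 + 0.3·π_2 + 0.3·π_3
π_2 = 0.3·π_1 + 0.4·π_2 + 0.1·π_3
Solving with the normalization constraint gives π = (0.3333, 0.2381, 0.4286).
So the stationary probability of Brand A is 0.4286.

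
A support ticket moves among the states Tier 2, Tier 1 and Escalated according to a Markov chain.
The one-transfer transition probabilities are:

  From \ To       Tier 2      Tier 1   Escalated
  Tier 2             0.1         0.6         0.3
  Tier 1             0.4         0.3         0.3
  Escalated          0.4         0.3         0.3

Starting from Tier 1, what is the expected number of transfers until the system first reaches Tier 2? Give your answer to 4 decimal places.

Let t(s) be the expected number of transfers to first reach Tier 2 from state s, with t(Tier 2) = 0. Conditioning on the first transfer:
t(Tier 1) = 1 + 0.3·t(Tier 1) + 0.3·t(Escalated)
t(Escalated) = 1 + 0.3·t(Tier 1) + 0.3·t(Escalated)
Solving: t(Tier 1) = 2.5000, t(Escalated) = 2.5000.
Expected transfers from Tier 1 to Tier 2: 2.5000.

2.5000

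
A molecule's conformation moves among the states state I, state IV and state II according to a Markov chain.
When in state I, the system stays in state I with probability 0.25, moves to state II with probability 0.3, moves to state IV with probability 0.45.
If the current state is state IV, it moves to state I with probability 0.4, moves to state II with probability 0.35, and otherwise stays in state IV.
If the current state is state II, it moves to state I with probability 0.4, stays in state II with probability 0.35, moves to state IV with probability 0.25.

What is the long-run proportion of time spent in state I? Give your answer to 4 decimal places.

Let the stationary distribution be π with π = πP and π_1 + π_2 + π_3 = 1.
π_1 = 0.25·π_1 + 0.4·π_2 + 0.4·π_3
π_2 = 0.45·π_1 + 0.25·π_2 + 0.25·π_3
Solving with the normalization constraint gives π = (0.3478, 0.3196, 0.3326).
So the stationary probability of state I is 0.3478.

0.3478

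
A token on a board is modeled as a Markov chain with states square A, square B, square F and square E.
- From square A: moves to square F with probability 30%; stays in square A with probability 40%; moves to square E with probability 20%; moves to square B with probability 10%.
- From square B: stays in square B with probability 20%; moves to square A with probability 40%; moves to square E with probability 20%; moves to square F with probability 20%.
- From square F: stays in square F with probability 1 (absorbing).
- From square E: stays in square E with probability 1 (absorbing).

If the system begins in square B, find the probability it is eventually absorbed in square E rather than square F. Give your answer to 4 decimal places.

0.4545

Let h(s) be the probability of absorption at square E starting from transient state s. Then h(square E) = 1 and h(square F) = 0. By first-step analysis:
h(square A) = 0.4·h(square A) + 0.1·h(square B) + 0.3·0 + 0.2·1
h(square B) = 0.4·h(square A) + 0.2·h(square B) + 0.2·0 + 0.2·1
Solving: h(square A) = 0.4091, h(square B) = 0.4545.
Starting from square B, the probability is 0.4545.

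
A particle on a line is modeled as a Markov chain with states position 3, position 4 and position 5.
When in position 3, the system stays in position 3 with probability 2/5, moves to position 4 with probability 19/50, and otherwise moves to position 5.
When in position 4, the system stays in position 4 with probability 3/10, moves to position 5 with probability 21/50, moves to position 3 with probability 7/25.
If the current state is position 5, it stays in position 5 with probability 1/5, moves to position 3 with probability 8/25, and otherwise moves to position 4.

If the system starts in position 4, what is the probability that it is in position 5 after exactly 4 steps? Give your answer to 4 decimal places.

0.2892

Propagate the distribution vector 4 steps from position 4.
After 0 steps: (0.0000, 1.0000, 0.0000)
After 1 step: (0.2800, 0.3000, 0.4200)
After 2 steps: (0.3304, 0.3980, 0.2716)
After 3 steps: (0.3305, 0.3753, 0.2942)
After 4 steps: (0.3314, 0.3794, 0.2892)
P(in position 5 after 4 steps) = 0.2892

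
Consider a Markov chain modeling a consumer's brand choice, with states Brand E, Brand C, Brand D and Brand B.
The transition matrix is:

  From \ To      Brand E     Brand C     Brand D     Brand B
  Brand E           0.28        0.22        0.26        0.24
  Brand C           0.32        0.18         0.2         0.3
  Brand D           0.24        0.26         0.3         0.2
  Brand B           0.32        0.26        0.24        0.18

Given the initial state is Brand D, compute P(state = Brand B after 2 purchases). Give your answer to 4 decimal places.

Propagate the distribution vector 2 purchases from Brand D.
After 0 purchases: (0.0000, 0.0000, 1.0000, 0.0000)
After 1 purchase: (0.2400, 0.2600, 0.3000, 0.2000)
After 2 purchases: (0.2864, 0.2296, 0.2524, 0.2316)
P(in Brand B after 2 purchases) = 0.2316

0.2316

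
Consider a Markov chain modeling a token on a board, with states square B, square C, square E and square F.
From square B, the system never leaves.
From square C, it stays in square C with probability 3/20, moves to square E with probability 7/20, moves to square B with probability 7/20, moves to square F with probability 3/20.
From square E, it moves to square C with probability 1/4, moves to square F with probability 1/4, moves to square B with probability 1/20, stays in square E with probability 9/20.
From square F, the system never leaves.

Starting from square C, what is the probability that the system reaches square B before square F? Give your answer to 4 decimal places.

0.5526

Let h(s) be the probability of absorption at square B starting from transient state s. Then h(square B) = 1 and h(square F) = 0. By first-step analysis:
h(square C) = 0.35·1 + 0.15·h(square C) + 0.35·h(square E) + 0.15·0
h(square E) = 0.05·1 + 0.25·h(square C) + 0.45·h(square E) + 0.25·0
Solving: h(square C) = 0.5526, h(square E) = 0.3421.
Starting from square C, the probability is 0.5526.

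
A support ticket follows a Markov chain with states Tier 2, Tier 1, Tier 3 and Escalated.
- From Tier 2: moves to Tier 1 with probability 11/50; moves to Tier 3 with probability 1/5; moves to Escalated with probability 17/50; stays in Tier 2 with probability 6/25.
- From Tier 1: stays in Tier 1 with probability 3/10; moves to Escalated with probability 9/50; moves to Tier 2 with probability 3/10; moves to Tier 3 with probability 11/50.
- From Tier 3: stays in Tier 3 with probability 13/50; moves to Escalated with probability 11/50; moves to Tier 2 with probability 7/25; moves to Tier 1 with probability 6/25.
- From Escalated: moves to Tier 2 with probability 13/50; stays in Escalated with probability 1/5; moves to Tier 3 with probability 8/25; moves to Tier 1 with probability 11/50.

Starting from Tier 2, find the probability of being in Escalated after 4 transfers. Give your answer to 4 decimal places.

Propagate the distribution vector 4 transfers from Tier 2.
After 0 transfers: (1.0000, 0.0000, 0.0000, 0.0000)
After 1 transfer: (0.2400, 0.2200, 0.2000, 0.3400)
After 2 transfers: (0.2680, 0.2416, 0.2572, 0.2332)
After 3 transfers: (0.2694, 0.2445, 0.2482, 0.2378)
After 4 transfers: (0.2694, 0.2445, 0.2483, 0.2378)
P(in Escalated after 4 transfers) = 0.2378

0.2378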